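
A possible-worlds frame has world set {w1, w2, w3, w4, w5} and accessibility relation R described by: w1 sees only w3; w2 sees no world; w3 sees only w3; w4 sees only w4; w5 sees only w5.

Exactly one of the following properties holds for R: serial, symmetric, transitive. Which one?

Serial: no — w2 has no R-successor.
Symmetric: no — w1 R w3 but not w3 R w1.
Transitive: yes — every two-step R-path is closed by a direct edge.
Only transitive holds.

transitive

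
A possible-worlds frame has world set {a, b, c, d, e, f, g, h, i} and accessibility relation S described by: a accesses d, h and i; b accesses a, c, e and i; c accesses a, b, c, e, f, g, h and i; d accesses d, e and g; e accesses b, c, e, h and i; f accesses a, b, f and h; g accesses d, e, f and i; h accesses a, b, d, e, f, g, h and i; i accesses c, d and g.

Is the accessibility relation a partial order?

No

Reflexive: no — a is not related to itself.
Transitive: no — a S d and d S e, but not a S e.
Antisymmetric: no — a S h and h S a with a ≠ h.
So S is not a partial order.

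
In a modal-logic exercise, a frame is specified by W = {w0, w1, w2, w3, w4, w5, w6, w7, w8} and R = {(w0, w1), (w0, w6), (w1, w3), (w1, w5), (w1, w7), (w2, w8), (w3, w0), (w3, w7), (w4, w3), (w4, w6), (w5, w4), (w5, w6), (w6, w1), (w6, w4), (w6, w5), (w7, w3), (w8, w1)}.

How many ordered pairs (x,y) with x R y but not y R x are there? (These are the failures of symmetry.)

11

Enumerating: (w0,w1), (w0,w6), (w1,w3), (w1,w5), (w1,w7), (w2,w8), (w3,w0), (w4,w3), (w5,w4), (w6,w1), (w8,w1).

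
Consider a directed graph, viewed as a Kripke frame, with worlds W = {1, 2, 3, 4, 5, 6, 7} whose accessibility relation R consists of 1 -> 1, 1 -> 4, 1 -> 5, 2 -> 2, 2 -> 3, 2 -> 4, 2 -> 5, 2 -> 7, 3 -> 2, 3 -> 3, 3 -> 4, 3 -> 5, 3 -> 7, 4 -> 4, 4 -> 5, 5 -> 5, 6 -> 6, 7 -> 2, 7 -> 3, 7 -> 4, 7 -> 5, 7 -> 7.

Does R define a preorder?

Reflexive: yes — every world is R-related to itself.
Transitive: yes — every two-step R-path is closed by a direct edge.
So R is a preorder.

Yes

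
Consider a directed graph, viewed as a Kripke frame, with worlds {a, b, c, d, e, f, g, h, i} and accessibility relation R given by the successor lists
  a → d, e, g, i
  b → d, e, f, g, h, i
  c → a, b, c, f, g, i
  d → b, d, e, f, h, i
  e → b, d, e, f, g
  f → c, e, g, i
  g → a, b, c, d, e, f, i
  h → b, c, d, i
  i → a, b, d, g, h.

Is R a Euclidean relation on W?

No

Euclidean: no — a R d and a R g, but not d R g.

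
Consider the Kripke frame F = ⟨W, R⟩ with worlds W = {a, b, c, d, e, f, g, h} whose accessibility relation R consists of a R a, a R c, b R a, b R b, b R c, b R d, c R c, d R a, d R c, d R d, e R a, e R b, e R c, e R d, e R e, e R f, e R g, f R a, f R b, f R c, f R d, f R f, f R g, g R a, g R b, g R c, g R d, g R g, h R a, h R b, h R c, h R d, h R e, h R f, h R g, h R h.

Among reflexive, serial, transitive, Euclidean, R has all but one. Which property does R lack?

Reflexive: yes — every world is R-related to itself.
Serial: yes — every world has a successor (e.g. a R a).
Transitive: yes — every two-step R-path is closed by a direct edge.
Euclidean: no — b R a and b R d, but not a R d.
Only Euclidean fails.

Euclidean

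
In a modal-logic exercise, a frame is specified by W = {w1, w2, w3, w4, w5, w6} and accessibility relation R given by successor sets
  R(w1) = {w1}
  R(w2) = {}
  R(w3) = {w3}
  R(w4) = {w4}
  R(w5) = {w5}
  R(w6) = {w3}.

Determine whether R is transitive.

Yes

Transitive: yes — every two-step R-path is closed by a direct edge.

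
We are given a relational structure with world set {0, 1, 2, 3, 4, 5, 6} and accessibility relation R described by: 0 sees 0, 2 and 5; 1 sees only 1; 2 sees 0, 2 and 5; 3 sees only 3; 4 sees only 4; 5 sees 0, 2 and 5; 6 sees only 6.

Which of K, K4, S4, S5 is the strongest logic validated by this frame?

S5

Transitive (axiom 4): yes — every two-step R-path is closed by a direct edge.
Reflexive (axiom T): yes — every world is R-related to itself.
Euclidean (axiom 5): yes — any two successors of a common world are R-related.
So F validates K, K4, S4, S5. The strongest is S5.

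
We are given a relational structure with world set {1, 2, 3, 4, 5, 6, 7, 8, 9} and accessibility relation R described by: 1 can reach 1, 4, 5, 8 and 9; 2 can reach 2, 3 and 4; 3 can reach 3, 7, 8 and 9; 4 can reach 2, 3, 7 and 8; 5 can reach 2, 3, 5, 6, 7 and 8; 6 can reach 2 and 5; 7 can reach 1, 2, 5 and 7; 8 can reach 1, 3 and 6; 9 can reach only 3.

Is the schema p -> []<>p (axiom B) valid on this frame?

Axiom B corresponds to the accessibility relation being symmetric.
Symmetric: no — 1 R 4 but not 4 R 1.

No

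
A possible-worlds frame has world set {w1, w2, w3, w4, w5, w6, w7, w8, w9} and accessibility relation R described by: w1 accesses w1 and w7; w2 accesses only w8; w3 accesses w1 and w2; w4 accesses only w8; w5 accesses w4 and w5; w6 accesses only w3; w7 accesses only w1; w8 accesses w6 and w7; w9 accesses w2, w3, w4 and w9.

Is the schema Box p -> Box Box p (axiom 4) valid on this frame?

The schema 4 characterises exactly the transitive frames.
Transitive: no — w2 R w8 and w8 R w6, but not w2 R w6.

No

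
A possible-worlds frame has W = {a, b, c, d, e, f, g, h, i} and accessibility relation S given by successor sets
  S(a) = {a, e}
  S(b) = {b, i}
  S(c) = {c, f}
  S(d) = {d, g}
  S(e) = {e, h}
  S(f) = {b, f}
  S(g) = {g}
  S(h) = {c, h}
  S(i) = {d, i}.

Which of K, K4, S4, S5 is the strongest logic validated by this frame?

Transitive (axiom 4): no — a S e and e S h, but not a S h.
Reflexive (axiom T): yes — every world is S-related to itself.
Euclidean (axiom 5): no — a S e and a S a, but not e S a.
So F validates K; K4 would additionally require S to be transitive. The strongest is K.

K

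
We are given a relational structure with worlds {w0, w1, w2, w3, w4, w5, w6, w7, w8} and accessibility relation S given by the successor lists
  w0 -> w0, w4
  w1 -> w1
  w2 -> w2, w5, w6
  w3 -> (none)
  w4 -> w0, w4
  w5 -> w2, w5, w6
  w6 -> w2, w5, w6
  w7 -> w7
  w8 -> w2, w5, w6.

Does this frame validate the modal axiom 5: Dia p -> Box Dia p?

Yes

The schema 5 characterises exactly the Euclidean frames.
Euclidean: yes — any two successors of a common world are S-related.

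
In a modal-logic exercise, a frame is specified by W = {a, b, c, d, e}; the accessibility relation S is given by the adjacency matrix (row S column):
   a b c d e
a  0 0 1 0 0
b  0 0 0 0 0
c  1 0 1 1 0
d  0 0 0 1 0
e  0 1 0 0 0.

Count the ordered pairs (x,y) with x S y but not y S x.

2

Enumerating: (c,d), (e,b).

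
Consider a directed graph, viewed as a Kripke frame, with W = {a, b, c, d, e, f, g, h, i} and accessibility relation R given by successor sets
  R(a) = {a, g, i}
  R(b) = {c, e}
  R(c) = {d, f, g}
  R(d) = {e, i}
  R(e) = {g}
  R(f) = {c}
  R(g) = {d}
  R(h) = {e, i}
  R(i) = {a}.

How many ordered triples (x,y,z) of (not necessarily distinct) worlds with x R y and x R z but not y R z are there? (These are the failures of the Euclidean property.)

Enumerating: (a,g,a), (a,g,g), (a,g,i), (a,i,g), (a,i,i), (b,c,c), (b,c,e), (b,e,c), (b,e,e), (c,d,d), (c,d,f), (c,d,g), … and 16 more.
Total: 28.

28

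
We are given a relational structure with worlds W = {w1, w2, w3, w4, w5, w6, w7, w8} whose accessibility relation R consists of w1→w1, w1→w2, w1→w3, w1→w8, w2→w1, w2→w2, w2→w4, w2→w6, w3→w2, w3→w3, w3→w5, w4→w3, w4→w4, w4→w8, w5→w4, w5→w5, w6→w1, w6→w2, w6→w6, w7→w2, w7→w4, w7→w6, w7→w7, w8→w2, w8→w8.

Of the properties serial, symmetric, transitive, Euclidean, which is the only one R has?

Serial: yes — every world has a successor (e.g. w1 R w1).
Symmetric: no — w1 R w3 but not w3 R w1.
Transitive: no — w1 R w2 and w2 R w4, but not w1 R w4.
Euclidean: no — w1 R w2 and w1 R w3, but not w2 R w3.
Only serial holds.

serial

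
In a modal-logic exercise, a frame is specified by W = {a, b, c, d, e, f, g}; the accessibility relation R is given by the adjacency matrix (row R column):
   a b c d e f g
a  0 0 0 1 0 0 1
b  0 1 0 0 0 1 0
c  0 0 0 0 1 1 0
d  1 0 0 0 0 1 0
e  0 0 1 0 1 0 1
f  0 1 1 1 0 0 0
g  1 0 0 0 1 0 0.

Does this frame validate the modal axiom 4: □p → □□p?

Axiom 4 corresponds to the accessibility relation being transitive.
Transitive: no — a R d and d R f, but not a R f.

No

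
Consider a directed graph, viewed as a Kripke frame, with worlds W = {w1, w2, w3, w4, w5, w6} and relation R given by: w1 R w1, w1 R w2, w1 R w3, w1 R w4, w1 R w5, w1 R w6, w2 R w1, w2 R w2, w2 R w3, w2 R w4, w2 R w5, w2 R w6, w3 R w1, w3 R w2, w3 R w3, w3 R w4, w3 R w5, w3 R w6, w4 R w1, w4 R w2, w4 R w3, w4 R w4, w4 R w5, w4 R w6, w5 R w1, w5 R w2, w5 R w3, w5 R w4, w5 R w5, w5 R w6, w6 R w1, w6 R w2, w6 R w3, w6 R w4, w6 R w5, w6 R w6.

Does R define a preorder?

Reflexive: yes — every world is R-related to itself.
Transitive: yes — every two-step R-path is closed by a direct edge.
So R is a preorder.

Yes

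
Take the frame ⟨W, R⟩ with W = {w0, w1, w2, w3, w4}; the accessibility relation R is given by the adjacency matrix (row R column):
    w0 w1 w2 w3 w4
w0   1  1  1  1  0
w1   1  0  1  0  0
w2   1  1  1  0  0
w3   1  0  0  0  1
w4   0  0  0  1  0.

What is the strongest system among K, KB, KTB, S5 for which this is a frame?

Symmetric (axiom B): yes — every pair in R has its reverse in R.
Reflexive (axiom T): no — w1 is not related to itself.
Euclidean (axiom 5): no — w0 R w1 and w0 R w3, but not w1 R w3.
So F validates K, KB; KTB would additionally require R to be reflexive. The strongest is KB.

KB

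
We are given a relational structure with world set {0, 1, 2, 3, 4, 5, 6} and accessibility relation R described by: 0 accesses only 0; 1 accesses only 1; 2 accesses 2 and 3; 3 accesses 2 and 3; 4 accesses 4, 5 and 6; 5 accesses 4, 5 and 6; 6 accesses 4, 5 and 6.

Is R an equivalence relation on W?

Yes

Reflexive: yes — every world is R-related to itself.
Symmetric: yes — every pair in R has its reverse in R.
Transitive: yes — every two-step R-path is closed by a direct edge.
So R is an equivalence relation.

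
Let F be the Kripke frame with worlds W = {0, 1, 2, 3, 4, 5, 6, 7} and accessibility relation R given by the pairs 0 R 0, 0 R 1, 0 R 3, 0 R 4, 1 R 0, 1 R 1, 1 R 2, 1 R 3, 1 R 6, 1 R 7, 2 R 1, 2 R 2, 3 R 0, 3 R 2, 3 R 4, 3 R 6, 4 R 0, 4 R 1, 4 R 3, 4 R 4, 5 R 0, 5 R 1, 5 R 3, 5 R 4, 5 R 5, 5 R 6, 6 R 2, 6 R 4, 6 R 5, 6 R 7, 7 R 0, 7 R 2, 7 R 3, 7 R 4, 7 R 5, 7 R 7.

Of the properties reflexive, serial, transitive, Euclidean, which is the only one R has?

serial

Reflexive: no — 3 is not related to itself.
Serial: yes — every world has a successor (e.g. 0 R 0).
Transitive: no — 0 R 1 and 1 R 2, but not 0 R 2.
Euclidean: no — 0 R 1 and 0 R 4, but not 1 R 4.
Only serial holds.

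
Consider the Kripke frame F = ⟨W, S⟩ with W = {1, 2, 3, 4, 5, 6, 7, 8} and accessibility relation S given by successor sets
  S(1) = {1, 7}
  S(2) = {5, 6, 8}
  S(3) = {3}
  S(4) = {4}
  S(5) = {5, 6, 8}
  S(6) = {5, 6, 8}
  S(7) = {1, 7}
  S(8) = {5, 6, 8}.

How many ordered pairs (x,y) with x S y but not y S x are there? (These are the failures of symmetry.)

3

Enumerating: (2,5), (2,6), (2,8).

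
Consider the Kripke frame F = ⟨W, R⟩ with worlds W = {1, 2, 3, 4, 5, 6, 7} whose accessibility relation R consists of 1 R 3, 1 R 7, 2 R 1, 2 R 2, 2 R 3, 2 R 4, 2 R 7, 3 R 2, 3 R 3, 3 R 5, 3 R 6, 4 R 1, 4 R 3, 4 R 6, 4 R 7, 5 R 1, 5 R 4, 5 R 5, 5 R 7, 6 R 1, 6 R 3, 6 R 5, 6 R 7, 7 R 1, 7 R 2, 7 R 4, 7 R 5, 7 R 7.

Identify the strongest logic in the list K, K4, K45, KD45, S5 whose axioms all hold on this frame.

K

Transitive (axiom 4): no — 1 R 3 and 3 R 2, but not 1 R 2.
Euclidean (axiom 5): no — 1 R 3 and 1 R 7, but not 3 R 7.
Serial (axiom D): yes — every world has a successor (e.g. 1 R 3).
Reflexive (axiom T): no — 1 is not related to itself.
So F validates K; K4 would additionally require R to be transitive. The strongest is K.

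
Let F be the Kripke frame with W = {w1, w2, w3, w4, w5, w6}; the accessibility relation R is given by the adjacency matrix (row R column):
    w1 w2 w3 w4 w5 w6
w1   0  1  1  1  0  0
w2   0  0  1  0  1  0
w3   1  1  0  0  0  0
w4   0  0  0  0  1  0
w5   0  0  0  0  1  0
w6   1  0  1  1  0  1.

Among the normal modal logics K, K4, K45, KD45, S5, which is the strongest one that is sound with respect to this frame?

K

Transitive (axiom 4): no — w1 R w2 and w2 R w5, but not w1 R w5.
Euclidean (axiom 5): no — w1 R w2 and w1 R w4, but not w2 R w4.
Serial (axiom D): yes — every world has a successor (e.g. w1 R w2).
Reflexive (axiom T): no — w1 is not related to itself.
So F validates K; K4 would additionally require R to be transitive. The strongest is K.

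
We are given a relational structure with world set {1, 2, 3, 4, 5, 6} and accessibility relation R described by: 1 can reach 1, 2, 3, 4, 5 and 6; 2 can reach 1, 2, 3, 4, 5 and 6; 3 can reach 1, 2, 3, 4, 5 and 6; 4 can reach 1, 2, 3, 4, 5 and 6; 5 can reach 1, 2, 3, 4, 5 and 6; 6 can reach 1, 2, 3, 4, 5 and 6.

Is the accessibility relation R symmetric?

Yes

Symmetric: yes — every pair in R has its reverse in R.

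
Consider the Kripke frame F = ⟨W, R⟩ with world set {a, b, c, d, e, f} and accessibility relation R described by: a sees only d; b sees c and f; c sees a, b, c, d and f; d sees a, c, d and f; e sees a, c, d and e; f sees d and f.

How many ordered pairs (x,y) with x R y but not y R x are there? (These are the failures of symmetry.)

6

Enumerating: (b,f), (c,a), (c,f), (e,a), (e,c), (e,d).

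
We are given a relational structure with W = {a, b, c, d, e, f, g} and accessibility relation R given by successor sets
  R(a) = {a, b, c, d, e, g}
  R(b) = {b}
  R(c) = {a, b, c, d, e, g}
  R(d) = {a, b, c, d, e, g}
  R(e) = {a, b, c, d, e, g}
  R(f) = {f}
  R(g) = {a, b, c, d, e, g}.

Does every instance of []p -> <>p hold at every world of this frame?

By correspondence theory, D is valid on a frame iff R is serial.
Serial: yes — every world has a successor (e.g. a R a).

Yes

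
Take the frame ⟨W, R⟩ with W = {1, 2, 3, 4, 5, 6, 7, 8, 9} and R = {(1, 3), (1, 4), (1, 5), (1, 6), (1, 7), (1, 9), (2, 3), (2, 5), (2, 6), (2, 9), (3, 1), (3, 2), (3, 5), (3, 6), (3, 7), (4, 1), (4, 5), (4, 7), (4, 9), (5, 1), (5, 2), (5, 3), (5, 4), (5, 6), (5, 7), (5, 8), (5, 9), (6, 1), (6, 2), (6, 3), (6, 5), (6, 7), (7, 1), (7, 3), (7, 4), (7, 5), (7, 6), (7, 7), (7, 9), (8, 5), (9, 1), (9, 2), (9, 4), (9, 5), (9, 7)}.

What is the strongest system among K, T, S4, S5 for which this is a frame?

Reflexive (axiom T): no — 1 is not related to itself.
Transitive (axiom 4): no — 1 R 3 and 3 R 2, but not 1 R 2.
Euclidean (axiom 5): no — 1 R 3 and 1 R 4, but not 3 R 4.
So F validates K; T would additionally require R to be reflexive. The strongest is K.

K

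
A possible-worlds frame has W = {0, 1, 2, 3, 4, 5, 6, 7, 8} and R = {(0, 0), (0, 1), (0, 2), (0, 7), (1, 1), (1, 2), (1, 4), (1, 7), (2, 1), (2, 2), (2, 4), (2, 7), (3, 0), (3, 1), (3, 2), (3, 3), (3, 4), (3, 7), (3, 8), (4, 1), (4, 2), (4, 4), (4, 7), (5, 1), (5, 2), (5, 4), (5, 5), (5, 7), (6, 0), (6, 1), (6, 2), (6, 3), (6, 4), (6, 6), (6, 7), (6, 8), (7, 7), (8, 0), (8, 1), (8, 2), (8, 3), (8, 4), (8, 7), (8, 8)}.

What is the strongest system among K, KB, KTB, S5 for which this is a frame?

Symmetric (axiom B): no — 0 R 1 but not 1 R 0.
Reflexive (axiom T): yes — every world is R-related to itself.
Euclidean (axiom 5): no — 0 R 7 and 0 R 1, but not 7 R 1.
So F validates K; KB would additionally require R to be symmetric. The strongest is K.

K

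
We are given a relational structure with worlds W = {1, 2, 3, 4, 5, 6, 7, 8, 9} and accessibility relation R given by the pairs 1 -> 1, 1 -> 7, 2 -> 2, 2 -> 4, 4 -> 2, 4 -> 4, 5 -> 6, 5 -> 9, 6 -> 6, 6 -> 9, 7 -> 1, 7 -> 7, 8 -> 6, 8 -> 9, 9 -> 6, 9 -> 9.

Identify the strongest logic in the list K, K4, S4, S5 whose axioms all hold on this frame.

Transitive (axiom 4): yes — every two-step R-path is closed by a direct edge.
Reflexive (axiom T): no — 3 is not related to itself.
Euclidean (axiom 5): yes — any two successors of a common world are R-related.
So F validates K, K4; S4 would additionally require R to be reflexive. The strongest is K4.

K4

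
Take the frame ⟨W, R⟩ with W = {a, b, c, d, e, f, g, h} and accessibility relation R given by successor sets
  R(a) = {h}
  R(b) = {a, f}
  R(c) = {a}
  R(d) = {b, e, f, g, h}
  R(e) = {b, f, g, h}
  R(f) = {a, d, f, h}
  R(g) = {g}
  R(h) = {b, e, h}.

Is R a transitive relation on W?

No

Transitive: no — a R h and h R b, but not a R b.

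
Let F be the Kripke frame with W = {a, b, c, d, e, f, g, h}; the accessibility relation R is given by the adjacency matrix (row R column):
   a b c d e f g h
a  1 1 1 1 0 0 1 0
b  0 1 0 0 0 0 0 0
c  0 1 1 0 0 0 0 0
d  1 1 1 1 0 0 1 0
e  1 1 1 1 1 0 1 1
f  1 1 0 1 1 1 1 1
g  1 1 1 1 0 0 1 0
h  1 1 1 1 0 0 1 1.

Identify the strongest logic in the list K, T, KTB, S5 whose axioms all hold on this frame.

T

Reflexive (axiom T): yes — every world is R-related to itself.
Symmetric (axiom B): no — a R b but not b R a.
Euclidean (axiom 5): no — a R b and a R c, but not b R c.
So F validates K, T; KTB would additionally require R to be symmetric. The strongest is T.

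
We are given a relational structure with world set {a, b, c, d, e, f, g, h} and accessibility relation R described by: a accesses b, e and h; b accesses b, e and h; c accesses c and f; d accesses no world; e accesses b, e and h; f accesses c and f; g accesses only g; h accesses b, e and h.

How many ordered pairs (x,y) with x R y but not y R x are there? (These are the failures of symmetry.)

3

Enumerating: (a,b), (a,e), (a,h).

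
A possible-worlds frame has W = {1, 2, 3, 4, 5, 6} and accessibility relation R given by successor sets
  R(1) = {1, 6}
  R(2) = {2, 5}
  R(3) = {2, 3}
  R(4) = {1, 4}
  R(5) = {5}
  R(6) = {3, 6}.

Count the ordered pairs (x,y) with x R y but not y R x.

Enumerating: (1,6), (2,5), (3,2), (4,1), (6,3).

5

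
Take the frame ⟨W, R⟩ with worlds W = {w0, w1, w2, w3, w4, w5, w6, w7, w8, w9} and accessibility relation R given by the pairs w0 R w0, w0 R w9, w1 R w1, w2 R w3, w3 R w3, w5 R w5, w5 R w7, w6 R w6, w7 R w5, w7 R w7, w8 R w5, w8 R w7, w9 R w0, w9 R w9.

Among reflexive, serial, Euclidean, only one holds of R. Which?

Euclidean

Reflexive: no — w2 is not related to itself.
Serial: no — w4 has no R-successor.
Euclidean: yes — any two successors of a common world are R-related.
Only Euclidean holds.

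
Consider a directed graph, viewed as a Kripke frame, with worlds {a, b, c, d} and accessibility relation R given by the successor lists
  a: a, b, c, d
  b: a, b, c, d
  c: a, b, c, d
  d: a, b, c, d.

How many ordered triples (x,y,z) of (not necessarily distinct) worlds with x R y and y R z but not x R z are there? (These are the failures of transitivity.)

0

R is transitive; there are no such tuples.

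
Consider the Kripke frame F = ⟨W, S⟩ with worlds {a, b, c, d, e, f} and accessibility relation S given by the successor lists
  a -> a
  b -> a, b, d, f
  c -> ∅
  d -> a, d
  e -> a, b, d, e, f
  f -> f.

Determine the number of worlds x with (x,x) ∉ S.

Enumerating: c.

1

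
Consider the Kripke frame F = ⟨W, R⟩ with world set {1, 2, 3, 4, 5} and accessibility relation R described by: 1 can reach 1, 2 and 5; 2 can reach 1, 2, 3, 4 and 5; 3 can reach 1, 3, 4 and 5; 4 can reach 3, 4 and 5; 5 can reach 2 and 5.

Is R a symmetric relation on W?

Symmetric: no — 1 R 5 but not 5 R 1.

No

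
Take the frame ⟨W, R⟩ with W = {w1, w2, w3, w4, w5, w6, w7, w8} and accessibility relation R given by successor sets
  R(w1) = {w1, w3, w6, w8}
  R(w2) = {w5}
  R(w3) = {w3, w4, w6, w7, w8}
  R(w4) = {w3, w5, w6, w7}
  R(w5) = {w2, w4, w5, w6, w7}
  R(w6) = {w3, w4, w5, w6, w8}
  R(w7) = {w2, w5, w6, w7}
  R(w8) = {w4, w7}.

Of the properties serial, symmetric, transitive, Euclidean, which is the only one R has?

Serial: yes — every world has a successor (e.g. w1 R w1).
Symmetric: no — w1 R w3 but not w3 R w1.
Transitive: no — w1 R w3 and w3 R w4, but not w1 R w4.
Euclidean: no — w1 R w8 and w1 R w3, but not w8 R w3.
Only serial holds.

serial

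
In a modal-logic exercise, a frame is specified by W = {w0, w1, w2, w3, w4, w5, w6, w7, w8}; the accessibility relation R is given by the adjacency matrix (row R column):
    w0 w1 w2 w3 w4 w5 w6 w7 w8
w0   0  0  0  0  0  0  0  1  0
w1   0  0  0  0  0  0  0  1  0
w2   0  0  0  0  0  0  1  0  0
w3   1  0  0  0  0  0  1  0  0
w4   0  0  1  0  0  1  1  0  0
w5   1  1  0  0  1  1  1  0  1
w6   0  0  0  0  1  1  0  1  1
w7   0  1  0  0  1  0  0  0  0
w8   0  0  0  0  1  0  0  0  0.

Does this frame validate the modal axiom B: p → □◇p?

No

Axiom B corresponds to the accessibility relation being symmetric.
Symmetric: no — w0 R w7 but not w7 R w0.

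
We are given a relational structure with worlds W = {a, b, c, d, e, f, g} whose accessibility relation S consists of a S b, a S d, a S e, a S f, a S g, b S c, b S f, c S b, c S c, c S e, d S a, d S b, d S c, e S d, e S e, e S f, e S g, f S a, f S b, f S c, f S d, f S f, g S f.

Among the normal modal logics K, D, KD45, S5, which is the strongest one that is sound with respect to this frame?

D

Serial (axiom D): yes — every world has a successor (e.g. a S b).
Euclidean (axiom 5): no — a S b and a S d, but not b S d.
Transitive (axiom 4): no — a S b and b S c, but not a S c.
Reflexive (axiom T): no — a is not related to itself.
So F validates K, D; KD45 would additionally require S to be Euclidean and transitive. The strongest is D.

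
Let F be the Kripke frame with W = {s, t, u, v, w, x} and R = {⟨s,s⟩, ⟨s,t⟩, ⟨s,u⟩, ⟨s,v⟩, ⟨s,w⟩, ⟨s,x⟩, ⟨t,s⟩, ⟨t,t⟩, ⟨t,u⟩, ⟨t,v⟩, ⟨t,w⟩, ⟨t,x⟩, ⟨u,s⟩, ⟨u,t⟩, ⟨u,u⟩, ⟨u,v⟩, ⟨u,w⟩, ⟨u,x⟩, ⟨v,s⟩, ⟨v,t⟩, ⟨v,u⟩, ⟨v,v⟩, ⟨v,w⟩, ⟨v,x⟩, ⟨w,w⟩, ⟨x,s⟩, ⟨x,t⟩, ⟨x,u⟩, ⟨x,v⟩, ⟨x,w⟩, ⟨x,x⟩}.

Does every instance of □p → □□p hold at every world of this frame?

The schema 4 characterises exactly the transitive frames.
Transitive: yes — every two-step R-path is closed by a direct edge.

Yes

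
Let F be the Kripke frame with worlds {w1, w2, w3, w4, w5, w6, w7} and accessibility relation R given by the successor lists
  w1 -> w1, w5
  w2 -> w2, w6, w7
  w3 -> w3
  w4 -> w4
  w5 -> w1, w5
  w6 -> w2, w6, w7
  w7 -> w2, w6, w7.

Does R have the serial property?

Serial: yes — every world has a successor (e.g. w1 R w1).

Yes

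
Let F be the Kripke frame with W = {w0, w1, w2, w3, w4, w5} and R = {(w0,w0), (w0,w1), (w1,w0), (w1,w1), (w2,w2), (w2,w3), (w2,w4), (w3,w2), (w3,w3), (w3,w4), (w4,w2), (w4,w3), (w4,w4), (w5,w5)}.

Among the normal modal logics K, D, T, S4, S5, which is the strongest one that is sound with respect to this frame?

S5

Serial (axiom D): yes — every world has a successor (e.g. w0 R w0).
Reflexive (axiom T): yes — every world is R-related to itself.
Transitive (axiom 4): yes — every two-step R-path is closed by a direct edge.
Euclidean (axiom 5): yes — any two successors of a common world are R-related.
So F validates K, D, T, S4, S5. The strongest is S5.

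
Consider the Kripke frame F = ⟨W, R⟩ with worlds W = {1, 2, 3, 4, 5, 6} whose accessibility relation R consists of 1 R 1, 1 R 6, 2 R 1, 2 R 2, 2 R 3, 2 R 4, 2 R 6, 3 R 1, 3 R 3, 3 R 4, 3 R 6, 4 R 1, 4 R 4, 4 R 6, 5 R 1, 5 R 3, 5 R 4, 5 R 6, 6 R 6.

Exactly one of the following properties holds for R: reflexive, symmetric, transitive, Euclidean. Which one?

Reflexive: no — 5 is not related to itself.
Symmetric: no — 1 R 6 but not 6 R 1.
Transitive: yes — every two-step R-path is closed by a direct edge.
Euclidean: no — 2 R 1 and 2 R 3, but not 1 R 3.
Only transitive holds.

transitive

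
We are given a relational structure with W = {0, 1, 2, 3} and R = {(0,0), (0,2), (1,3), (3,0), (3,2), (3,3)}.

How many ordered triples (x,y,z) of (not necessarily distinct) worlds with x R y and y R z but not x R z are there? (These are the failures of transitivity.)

Enumerating: (1,3,0), (1,3,2).

2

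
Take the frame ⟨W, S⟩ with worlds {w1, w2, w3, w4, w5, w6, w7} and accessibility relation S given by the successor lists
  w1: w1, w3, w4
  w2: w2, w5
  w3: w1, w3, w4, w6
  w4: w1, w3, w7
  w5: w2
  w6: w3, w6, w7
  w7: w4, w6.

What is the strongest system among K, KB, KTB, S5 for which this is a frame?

Symmetric (axiom B): yes — every pair in S has its reverse in S.
Reflexive (axiom T): no — w4 is not related to itself.
Euclidean (axiom 5): no — w3 S w1 and w3 S w6, but not w1 S w6.
So F validates K, KB; KTB would additionally require S to be reflexive. The strongest is KB.

KB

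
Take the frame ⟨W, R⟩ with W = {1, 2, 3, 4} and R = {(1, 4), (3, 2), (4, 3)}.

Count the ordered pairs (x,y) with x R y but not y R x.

3

Enumerating: (1,4), (3,2), (4,3).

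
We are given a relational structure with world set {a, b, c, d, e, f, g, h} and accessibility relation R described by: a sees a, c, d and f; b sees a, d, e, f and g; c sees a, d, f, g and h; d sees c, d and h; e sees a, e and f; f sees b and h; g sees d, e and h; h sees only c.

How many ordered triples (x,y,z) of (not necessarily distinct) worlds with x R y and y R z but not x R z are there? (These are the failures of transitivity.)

38

Enumerating: (a,c,g), (a,c,h), (a,d,h), (a,f,b), (a,f,h), (b,a,c), (b,d,c), (b,d,h), (b,f,b), (b,f,h), (b,g,h), (c,a,c), … and 26 more.
Total: 38.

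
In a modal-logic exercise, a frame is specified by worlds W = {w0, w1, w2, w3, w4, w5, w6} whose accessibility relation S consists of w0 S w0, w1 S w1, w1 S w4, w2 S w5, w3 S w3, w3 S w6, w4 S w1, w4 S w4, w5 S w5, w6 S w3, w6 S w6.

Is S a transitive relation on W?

Transitive: yes — every two-step S-path is closed by a direct edge.

Yes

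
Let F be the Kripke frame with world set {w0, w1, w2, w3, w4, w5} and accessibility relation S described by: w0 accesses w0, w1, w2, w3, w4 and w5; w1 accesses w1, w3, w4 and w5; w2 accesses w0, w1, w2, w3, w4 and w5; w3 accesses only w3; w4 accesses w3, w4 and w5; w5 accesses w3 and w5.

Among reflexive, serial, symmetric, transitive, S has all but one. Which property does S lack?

symmetric

Reflexive: yes — every world is S-related to itself.
Serial: yes — every world has a successor (e.g. w0 S w0).
Symmetric: no — w0 S w1 but not w1 S w0.
Transitive: yes — every two-step S-path is closed by a direct edge.
Only symmetric fails.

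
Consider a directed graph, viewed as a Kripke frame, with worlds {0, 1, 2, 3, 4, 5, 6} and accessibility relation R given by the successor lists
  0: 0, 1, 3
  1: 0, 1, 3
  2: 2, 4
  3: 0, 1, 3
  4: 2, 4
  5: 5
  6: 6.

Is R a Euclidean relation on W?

Euclidean: yes — any two successors of a common world are R-related.

Yes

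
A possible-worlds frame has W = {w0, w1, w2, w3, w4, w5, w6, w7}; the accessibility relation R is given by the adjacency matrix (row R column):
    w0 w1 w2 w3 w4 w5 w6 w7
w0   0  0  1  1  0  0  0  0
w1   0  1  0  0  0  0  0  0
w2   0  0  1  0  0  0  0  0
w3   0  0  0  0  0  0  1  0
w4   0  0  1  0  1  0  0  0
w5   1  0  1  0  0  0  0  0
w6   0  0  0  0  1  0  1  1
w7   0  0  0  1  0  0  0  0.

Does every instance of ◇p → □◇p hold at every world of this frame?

No

By correspondence theory, 5 is valid on a frame iff R is Euclidean.
Euclidean: no — w0 R w2 and w0 R w3, but not w2 R w3.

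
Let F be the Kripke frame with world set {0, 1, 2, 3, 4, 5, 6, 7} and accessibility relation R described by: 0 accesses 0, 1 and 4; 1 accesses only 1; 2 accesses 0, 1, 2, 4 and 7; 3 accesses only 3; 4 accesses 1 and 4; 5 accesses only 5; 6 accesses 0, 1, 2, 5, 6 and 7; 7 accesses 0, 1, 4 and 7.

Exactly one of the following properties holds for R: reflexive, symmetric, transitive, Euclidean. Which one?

Reflexive: yes — every world is R-related to itself.
Symmetric: no — 0 R 1 but not 1 R 0.
Transitive: no — 6 R 0 and 0 R 4, but not 6 R 4.
Euclidean: no — 0 R 1 and 0 R 4, but not 1 R 4.
Only reflexive holds.

reflexive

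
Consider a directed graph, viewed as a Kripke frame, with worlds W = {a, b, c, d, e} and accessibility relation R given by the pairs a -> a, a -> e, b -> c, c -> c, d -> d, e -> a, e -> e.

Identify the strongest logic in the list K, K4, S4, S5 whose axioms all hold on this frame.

Transitive (axiom 4): yes — every two-step R-path is closed by a direct edge.
Reflexive (axiom T): no — b is not related to itself.
Euclidean (axiom 5): yes — any two successors of a common world are R-related.
So F validates K, K4; S4 would additionally require R to be reflexive. The strongest is K4.

K4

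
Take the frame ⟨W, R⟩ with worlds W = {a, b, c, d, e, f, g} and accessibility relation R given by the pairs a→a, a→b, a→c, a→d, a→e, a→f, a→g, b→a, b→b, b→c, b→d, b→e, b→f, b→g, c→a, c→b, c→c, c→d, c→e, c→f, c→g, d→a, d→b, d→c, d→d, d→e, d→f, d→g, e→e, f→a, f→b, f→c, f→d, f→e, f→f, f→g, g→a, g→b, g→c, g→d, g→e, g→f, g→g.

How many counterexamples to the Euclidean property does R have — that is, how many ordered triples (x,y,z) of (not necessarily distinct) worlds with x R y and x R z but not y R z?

Enumerating: (a,e,a), (a,e,b), (a,e,c), (a,e,d), (a,e,f), (a,e,g), (b,e,a), (b,e,b), (b,e,c), (b,e,d), (b,e,f), (b,e,g), … and 24 more.
Total: 36.

36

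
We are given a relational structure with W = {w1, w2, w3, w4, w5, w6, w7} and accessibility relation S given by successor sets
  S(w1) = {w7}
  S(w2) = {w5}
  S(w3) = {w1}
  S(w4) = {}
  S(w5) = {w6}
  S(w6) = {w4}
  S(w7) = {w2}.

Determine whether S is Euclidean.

Euclidean: no — w1 S w7 and w1 S w7, but not w7 S w7.

No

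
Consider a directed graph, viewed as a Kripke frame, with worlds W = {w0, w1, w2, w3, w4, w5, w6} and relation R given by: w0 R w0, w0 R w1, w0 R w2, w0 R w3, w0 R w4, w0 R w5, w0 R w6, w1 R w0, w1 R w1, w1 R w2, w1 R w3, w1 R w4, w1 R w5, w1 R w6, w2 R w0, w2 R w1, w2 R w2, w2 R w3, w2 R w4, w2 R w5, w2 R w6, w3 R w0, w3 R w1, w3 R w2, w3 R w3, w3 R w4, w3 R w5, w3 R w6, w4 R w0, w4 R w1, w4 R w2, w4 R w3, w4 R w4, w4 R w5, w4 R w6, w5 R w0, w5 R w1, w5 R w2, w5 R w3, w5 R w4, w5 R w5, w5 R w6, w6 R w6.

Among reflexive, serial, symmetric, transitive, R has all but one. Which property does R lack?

Reflexive: yes — every world is R-related to itself.
Serial: yes — every world has a successor (e.g. w0 R w0).
Symmetric: no — w0 R w6 but not w6 R w0.
Transitive: yes — every two-step R-path is closed by a direct edge.
Only symmetric fails.

symmetric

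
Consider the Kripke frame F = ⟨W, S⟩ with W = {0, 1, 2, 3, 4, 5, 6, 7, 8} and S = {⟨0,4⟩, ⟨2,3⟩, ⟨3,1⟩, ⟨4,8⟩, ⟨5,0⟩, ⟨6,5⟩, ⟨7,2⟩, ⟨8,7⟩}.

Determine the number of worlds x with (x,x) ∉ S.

9

Enumerating: 0, 1, 2, 3, 4, 5, 6, 7, 8.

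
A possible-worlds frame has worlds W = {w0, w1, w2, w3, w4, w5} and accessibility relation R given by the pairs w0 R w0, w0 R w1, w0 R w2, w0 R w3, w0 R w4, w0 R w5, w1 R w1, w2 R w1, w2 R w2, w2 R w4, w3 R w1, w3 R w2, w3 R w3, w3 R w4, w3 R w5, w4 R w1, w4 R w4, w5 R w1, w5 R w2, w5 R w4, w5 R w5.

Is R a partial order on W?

Reflexive: yes — every world is R-related to itself.
Transitive: yes — every two-step R-path is closed by a direct edge.
Antisymmetric: yes — no distinct pair is related both ways.
So R is a partial order.

Yes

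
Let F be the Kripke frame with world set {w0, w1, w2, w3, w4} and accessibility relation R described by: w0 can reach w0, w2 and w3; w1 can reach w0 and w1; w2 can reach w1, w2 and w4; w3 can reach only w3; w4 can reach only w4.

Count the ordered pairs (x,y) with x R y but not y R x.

5

Enumerating: (w0,w2), (w0,w3), (w1,w0), (w2,w1), (w2,w4).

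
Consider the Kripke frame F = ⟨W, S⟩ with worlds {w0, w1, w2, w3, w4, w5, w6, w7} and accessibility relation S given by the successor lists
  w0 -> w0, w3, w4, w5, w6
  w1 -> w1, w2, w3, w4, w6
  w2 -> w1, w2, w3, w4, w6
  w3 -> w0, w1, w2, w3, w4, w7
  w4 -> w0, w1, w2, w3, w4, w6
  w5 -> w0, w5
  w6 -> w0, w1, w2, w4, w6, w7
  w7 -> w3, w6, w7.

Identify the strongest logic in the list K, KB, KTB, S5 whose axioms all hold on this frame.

KTB

Symmetric (axiom B): yes — every pair in S has its reverse in S.
Reflexive (axiom T): yes — every world is S-related to itself.
Euclidean (axiom 5): no — w0 S w3 and w0 S w5, but not w3 S w5.
So F validates K, KB, KTB; S5 would additionally require S to be Euclidean. The strongest is KTB.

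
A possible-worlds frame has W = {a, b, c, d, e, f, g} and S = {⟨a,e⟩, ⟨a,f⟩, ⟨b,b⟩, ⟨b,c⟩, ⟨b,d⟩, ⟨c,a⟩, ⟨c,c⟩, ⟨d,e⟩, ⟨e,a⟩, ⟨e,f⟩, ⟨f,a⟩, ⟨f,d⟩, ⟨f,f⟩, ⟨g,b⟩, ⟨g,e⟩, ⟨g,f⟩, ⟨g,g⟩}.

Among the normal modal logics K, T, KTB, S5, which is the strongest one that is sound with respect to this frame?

K

Reflexive (axiom T): no — a is not related to itself.
Symmetric (axiom B): no — b S c but not c S b.
Euclidean (axiom 5): no — a S f and a S e, but not f S e.
So F validates K; T would additionally require S to be reflexive. The strongest is K.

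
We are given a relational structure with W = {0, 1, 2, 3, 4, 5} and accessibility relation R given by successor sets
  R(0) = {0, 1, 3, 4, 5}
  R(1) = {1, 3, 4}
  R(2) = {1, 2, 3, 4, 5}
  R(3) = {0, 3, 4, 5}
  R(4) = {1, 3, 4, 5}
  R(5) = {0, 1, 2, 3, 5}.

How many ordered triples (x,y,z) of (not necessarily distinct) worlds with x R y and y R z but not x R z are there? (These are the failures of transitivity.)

17

Enumerating: (0,5,2), (1,3,0), (1,3,5), (1,4,5), (2,3,0), (2,5,0), (3,0,1), (3,4,1), (3,5,1), (3,5,2), (4,3,0), (4,5,0), (4,5,2), (5,0,4), (5,1,4), (5,2,4), (5,3,4).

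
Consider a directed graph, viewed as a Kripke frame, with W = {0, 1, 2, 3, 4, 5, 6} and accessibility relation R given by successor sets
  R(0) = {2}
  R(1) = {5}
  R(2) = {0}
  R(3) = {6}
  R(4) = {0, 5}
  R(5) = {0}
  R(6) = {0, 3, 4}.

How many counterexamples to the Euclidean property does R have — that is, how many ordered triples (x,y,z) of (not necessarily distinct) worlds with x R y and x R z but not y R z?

Enumerating: (0,2,2), (1,5,5), (2,0,0), (3,6,6), (4,0,0), (4,0,5), (4,5,5), (5,0,0), (6,0,0), (6,0,3), (6,0,4), (6,3,0), (6,3,3), (6,3,4), (6,4,3), (6,4,4).

16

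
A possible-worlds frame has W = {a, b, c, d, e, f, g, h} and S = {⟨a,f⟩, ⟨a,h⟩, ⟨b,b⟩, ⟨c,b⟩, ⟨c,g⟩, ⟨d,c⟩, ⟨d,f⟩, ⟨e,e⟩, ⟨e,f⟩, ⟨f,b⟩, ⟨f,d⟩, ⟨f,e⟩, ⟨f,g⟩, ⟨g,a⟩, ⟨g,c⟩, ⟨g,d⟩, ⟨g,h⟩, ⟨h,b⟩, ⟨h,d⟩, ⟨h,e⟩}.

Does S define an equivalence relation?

No

Reflexive: no — a is not related to itself.
Symmetric: no — a S f but not f S a.
Transitive: no — a S f and f S b, but not a S b.
So S is not an equivalence relation.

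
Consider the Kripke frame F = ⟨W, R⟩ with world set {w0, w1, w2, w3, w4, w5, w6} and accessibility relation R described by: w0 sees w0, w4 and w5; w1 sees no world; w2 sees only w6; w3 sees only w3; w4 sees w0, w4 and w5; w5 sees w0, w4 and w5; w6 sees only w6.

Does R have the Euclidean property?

Yes

Euclidean: yes — any two successors of a common world are R-related.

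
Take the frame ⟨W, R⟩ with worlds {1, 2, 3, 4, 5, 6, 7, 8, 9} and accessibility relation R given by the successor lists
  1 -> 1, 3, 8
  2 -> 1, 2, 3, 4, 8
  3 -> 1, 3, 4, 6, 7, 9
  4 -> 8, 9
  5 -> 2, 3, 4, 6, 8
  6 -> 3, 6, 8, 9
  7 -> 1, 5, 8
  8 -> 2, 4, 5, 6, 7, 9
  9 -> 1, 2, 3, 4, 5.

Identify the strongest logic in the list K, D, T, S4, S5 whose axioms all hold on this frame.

Serial (axiom D): yes — every world has a successor (e.g. 1 R 1).
Reflexive (axiom T): no — 4 is not related to itself.
Transitive (axiom 4): no — 1 R 3 and 3 R 4, but not 1 R 4.
Euclidean (axiom 5): no — 1 R 3 and 1 R 8, but not 3 R 8.
So F validates K, D; T would additionally require R to be reflexive. The strongest is D.

D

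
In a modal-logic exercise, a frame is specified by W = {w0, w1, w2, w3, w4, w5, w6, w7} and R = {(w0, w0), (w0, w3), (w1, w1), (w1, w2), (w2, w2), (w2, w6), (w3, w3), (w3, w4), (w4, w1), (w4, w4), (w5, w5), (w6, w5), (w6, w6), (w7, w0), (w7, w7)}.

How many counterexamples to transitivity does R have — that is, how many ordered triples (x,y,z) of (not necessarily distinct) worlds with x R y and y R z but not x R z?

Enumerating: (w0,w3,w4), (w1,w2,w6), (w2,w6,w5), (w3,w4,w1), (w4,w1,w2), (w7,w0,w3).

6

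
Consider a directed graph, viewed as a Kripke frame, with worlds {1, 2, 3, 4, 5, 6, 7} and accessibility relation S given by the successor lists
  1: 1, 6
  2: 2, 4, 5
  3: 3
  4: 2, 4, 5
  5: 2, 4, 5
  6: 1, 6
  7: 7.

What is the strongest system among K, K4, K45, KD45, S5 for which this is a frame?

S5

Transitive (axiom 4): yes — every two-step S-path is closed by a direct edge.
Euclidean (axiom 5): yes — any two successors of a common world are S-related.
Serial (axiom D): yes — every world has a successor (e.g. 1 S 1).
Reflexive (axiom T): yes — every world is S-related to itself.
So F validates K, K4, K45, KD45, S5. The strongest is S5.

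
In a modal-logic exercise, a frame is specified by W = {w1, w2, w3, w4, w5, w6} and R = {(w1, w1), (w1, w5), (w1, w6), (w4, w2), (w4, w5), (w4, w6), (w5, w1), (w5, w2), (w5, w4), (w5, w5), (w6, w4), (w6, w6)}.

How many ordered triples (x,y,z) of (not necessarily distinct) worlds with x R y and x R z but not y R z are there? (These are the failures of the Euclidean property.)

18

Enumerating: (w1,w5,w6), (w1,w6,w1), (w1,w6,w5), (w4,w2,w2), (w4,w2,w5), (w4,w2,w6), (w4,w5,w6), (w4,w6,w2), (w4,w6,w5), (w5,w1,w2), (w5,w1,w4), (w5,w2,w1), (w5,w2,w2), (w5,w2,w4), (w5,w2,w5), (w5,w4,w1), (w5,w4,w4), (w6,w4,w4).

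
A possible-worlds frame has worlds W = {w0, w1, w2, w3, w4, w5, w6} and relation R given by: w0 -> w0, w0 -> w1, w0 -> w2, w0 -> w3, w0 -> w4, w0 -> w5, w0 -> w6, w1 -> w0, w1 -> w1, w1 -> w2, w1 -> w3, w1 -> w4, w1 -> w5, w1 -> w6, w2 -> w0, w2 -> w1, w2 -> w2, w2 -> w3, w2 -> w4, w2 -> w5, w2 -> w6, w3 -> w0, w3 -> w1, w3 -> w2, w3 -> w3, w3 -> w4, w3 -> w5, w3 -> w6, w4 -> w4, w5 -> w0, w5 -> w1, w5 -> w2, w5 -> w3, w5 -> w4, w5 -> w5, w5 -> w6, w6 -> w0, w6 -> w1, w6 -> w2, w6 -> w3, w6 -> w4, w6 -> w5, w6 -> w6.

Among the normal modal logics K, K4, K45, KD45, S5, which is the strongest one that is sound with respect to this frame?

K4

Transitive (axiom 4): yes — every two-step R-path is closed by a direct edge.
Euclidean (axiom 5): no — w0 R w4 and w0 R w1, but not w4 R w1.
Serial (axiom D): yes — every world has a successor (e.g. w0 R w0).
Reflexive (axiom T): yes — every world is R-related to itself.
So F validates K, K4; K45 would additionally require R to be Euclidean. The strongest is K4.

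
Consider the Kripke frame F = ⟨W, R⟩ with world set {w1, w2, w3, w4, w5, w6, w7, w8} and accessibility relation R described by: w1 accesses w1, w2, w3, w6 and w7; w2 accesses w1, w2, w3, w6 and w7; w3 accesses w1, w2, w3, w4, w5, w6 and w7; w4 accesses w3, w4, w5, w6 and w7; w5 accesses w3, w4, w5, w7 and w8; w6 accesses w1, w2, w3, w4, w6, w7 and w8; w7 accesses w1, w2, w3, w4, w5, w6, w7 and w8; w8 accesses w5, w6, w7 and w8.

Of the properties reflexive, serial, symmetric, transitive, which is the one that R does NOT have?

transitive

Reflexive: yes — every world is R-related to itself.
Serial: yes — every world has a successor (e.g. w1 R w1).
Symmetric: yes — every pair in R has its reverse in R.
Transitive: no — w1 R w3 and w3 R w4, but not w1 R w4.
Only transitive fails.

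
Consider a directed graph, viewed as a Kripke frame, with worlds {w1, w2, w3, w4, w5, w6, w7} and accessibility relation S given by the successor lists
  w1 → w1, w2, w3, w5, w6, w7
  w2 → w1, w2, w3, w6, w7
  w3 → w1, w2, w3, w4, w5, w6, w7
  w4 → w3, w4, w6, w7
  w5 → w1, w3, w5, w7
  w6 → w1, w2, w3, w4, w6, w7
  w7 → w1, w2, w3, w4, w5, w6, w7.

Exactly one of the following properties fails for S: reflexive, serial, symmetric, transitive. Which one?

transitive

Reflexive: yes — every world is S-related to itself.
Serial: yes — every world has a successor (e.g. w1 S w1).
Symmetric: yes — every pair in S has its reverse in S.
Transitive: no — w1 S w3 and w3 S w4, but not w1 S w4.
Only transitive fails.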